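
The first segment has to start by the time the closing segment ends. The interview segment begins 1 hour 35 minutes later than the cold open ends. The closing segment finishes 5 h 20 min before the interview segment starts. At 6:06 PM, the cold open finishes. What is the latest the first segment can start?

2:21 PM

The interview segment starts at 6:06 PM + 95 min = 7:41 PM.
The closing segment ends at 7:41 PM − 320 min = 2:21 PM.
The first segment is bounded by the closing segment, so the latest it can start is 2:21 PM.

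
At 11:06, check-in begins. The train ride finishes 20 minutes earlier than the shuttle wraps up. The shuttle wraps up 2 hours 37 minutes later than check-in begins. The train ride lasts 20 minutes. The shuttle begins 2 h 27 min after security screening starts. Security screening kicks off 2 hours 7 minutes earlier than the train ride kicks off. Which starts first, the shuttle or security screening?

The shuttle ends at 11:06 + 157 min = 13:43.
The train ride ends at 13:43 − 20 min = 13:23.
The train ride starts at 13:23 − 20 min = 13:03.
Security screening starts at 13:03 − 127 min = 10:56.
The shuttle starts at 10:56 + 147 min = 13:23.
The shuttle starts at 13:23 and security screening starts at 10:56, so security screening is first.

security screening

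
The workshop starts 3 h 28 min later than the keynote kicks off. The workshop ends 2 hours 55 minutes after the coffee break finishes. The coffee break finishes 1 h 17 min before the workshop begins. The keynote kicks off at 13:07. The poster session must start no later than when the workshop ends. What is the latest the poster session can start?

18:13

The workshop starts at 13:07 + 208 min = 16:35.
The coffee break ends at 16:35 − 77 min = 15:18.
The workshop ends at 15:18 + 175 min = 18:13.
The poster session is bounded by the workshop, so the latest it can start is 18:13.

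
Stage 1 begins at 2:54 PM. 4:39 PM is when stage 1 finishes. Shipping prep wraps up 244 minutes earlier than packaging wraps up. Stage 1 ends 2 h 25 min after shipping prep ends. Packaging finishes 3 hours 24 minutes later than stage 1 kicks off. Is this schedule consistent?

Packaging ends at 2:54 PM + 204 min = 6:18 PM.
Shipping prep ends at 6:18 PM − 244 min = 2:14 PM.
Stage 1 ends at 2:14 PM + 145 min = 4:39 PM.
That matches the stated 4:39 PM, so the schedule is consistent.

Yes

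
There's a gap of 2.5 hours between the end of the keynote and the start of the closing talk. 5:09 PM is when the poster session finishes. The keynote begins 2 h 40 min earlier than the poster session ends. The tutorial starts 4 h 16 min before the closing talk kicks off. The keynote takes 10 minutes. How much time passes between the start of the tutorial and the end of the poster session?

256 minutes

The keynote starts at 5:09 PM − 160 min = 2:29 PM.
The keynote ends at 2:29 PM + 10 min = 2:39 PM.
The closing talk starts at 2:39 PM + 150 min = 5:09 PM.
The tutorial starts at 5:09 PM − 256 min = 12:53 PM.
From 12:53 PM to 5:09 PM is 256 minutes.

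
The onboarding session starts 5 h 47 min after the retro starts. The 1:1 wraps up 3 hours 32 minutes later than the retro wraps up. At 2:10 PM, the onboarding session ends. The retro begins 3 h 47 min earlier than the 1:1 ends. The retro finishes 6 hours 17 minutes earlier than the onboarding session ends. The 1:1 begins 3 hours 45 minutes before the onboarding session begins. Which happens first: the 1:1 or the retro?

The retro ends at 2:10 PM − 377 min = 7:53 AM.
The 1:1 ends at 7:53 AM + 212 min = 11:25 AM.
The retro starts at 11:25 AM − 227 min = 7:38 AM.
The onboarding session starts at 7:38 AM + 347 min = 1:25 PM.
The 1:1 starts at 1:25 PM − 225 min = 9:40 AM.
The 1:1 starts at 9:40 AM and the retro starts at 7:38 AM, so the retro is first.

the retro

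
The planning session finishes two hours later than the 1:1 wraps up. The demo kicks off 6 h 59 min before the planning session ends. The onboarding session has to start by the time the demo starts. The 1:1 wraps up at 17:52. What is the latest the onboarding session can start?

12:53

The planning session ends at 17:52 + 120 min = 19:52.
The demo starts at 19:52 − 419 min = 12:53.
The onboarding session is bounded by the demo, so the latest it can start is 12:53.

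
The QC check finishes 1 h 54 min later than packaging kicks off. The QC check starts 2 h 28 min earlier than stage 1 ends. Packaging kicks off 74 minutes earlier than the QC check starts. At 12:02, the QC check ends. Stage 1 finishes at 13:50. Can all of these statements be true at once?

Yes

The QC check starts at 13:50 − 148 min = 11:22.
Packaging starts at 11:22 − 74 min = 10:08.
The QC check ends at 10:08 + 114 min = 12:02.
That matches the stated 12:02, so the schedule is consistent.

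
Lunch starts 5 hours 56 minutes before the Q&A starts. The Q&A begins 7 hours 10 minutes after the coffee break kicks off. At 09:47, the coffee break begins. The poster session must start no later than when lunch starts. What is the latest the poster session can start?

11:01

The Q&A starts at 09:47 + 430 min = 16:57.
Lunch starts at 16:57 − 356 min = 11:01.
The poster session is bounded by lunch, so the latest it can start is 11:01.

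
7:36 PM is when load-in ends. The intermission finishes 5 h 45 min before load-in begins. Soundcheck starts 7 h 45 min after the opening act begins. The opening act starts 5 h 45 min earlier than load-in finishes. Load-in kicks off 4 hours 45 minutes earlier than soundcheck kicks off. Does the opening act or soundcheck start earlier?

the opening act

The opening act starts at 7:36 PM − 345 min = 1:51 PM.
Soundcheck starts at 1:51 PM + 465 min = 9:36 PM.
The opening act starts at 1:51 PM and soundcheck starts at 9:36 PM, so the opening act is first.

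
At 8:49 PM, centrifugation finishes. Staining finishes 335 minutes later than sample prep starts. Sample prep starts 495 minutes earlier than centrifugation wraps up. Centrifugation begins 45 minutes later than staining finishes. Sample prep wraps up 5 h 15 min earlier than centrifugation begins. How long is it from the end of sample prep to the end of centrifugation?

Sample prep starts at 8:49 PM − 495 min = 12:34 PM.
Staining ends at 12:34 PM + 335 min = 6:09 PM.
Centrifugation starts at 6:09 PM + 45 min = 6:54 PM.
Sample prep ends at 6:54 PM − 315 min = 1:39 PM.
From 1:39 PM to 8:49 PM is 7 h 10 min.

7 h 10 min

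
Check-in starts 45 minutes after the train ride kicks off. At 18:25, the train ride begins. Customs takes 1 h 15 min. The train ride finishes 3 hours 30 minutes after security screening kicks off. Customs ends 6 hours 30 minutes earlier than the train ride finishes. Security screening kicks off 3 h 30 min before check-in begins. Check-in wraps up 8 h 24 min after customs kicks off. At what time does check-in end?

19:49

Check-in starts at 18:25 + 45 min = 19:10.
Security screening starts at 19:10 − 210 min = 15:40.
The train ride ends at 15:40 + 210 min = 19:10.
Customs ends at 19:10 − 390 min = 12:40.
Customs starts at 12:40 − 75 min = 11:25.
Check-in ends at 11:25 + 504 min = 19:49.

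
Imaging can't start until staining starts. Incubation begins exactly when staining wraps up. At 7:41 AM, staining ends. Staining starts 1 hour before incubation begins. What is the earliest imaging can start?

Incubation starts at 7:41 AM.
Staining starts at 7:41 AM − 60 min = 6:41 AM.
Imaging is bounded by staining, so the earliest it can start is 6:41 AM.

6:41 AM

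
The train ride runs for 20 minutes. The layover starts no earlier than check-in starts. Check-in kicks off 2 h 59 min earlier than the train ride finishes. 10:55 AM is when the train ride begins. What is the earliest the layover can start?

The train ride ends at 10:55 AM + 20 min = 11:15 AM.
Check-in starts at 11:15 AM − 179 min = 8:16 AM.
The layover is bounded by check-in, so the earliest it can start is 8:16 AM.

8:16 AM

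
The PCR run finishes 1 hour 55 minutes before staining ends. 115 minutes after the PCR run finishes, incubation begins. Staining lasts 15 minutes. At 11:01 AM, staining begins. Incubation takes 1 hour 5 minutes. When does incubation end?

Staining ends at 11:01 AM + 15 min = 11:16 AM.
The PCR run ends at 11:16 AM − 115 min = 9:21 AM.
Incubation starts at 9:21 AM + 115 min = 11:16 AM.
Incubation ends at 11:16 AM + 65 min = 12:21 PM.

12:21 PM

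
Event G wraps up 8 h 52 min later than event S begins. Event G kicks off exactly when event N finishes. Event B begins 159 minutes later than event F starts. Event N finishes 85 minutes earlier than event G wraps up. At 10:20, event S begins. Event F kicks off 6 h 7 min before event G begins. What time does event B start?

Event G ends at 10:20 + 532 min = 19:12.
Event N ends at 19:12 − 85 min = 17:47.
So event G starts at 17:47.
Event F starts at 17:47 − 367 min = 11:40.
Event B starts at 11:40 + 159 min = 14:19.

14:19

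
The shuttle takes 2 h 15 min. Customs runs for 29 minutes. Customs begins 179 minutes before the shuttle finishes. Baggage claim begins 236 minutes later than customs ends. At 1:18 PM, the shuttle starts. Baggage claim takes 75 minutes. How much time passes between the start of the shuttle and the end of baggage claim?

296 minutes

The shuttle ends at 1:18 PM + 135 min = 3:33 PM.
Customs starts at 3:33 PM − 179 min = 12:34 PM.
Customs ends at 12:34 PM + 29 min = 1:03 PM.
Baggage claim starts at 1:03 PM + 236 min = 4:59 PM.
Baggage claim ends at 4:59 PM + 75 min = 6:14 PM.
From 1:18 PM to 6:14 PM is 296 minutes.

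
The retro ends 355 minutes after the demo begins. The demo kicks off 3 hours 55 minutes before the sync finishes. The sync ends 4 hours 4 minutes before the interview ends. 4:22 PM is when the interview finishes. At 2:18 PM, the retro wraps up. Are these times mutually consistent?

Yes

The sync ends at 4:22 PM − 244 min = 12:18 PM.
The demo starts at 12:18 PM − 235 min = 8:23 AM.
The retro ends at 8:23 AM + 355 min = 2:18 PM.
That matches the stated 2:18 PM, so the schedule is consistent.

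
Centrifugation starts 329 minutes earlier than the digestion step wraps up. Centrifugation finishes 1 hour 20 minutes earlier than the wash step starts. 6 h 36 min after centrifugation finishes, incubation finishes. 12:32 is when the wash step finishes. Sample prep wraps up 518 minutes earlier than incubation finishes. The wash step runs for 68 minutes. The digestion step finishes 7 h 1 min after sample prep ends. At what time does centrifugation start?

The wash step starts at 12:32 − 68 min = 11:24.
Centrifugation ends at 11:24 − 80 min = 10:04.
Incubation ends at 10:04 + 396 min = 16:40.
Sample prep ends at 16:40 − 518 min = 08:02.
The digestion step ends at 08:02 + 421 min = 15:03.
Centrifugation starts at 15:03 − 329 min = 09:34.

09:34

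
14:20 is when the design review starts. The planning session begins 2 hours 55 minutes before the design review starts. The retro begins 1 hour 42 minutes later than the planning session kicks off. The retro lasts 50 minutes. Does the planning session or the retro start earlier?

The planning session starts at 14:20 − 175 min = 11:25.
The retro starts at 11:25 + 102 min = 13:07.
The planning session starts at 11:25 and the retro starts at 13:07, so the planning session is first.

the planning session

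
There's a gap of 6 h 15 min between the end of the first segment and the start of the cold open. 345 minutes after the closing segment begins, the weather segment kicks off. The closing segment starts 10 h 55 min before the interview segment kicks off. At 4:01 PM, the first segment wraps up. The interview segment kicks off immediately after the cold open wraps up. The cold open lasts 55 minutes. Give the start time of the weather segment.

6:01 PM

The cold open starts at 4:01 PM + 375 min = 10:16 PM.
The cold open ends at 10:16 PM + 55 min = 11:11 PM.
So the interview segment starts at 11:11 PM.
The closing segment starts at 11:11 PM − 655 min = 12:16 PM.
The weather segment starts at 12:16 PM + 345 min = 6:01 PM.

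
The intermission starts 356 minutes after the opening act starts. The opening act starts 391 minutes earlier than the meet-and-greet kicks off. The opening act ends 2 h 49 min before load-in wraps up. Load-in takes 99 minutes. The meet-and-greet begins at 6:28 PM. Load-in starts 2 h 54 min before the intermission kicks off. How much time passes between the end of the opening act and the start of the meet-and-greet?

The opening act starts at 6:28 PM − 391 min = 11:57 AM.
The intermission starts at 11:57 AM + 356 min = 5:53 PM.
Load-in starts at 5:53 PM − 174 min = 2:59 PM.
Load-in ends at 2:59 PM + 99 min = 4:38 PM.
The opening act ends at 4:38 PM − 169 min = 1:49 PM.
From 1:49 PM to 6:28 PM is 4 h 39 min.

4 h 39 min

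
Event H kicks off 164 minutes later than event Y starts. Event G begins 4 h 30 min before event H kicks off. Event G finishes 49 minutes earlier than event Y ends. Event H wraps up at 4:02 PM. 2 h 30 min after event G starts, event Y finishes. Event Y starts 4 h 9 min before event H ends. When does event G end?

Event Y starts at 4:02 PM − 249 min = 11:53 AM.
Event H starts at 11:53 AM + 164 min = 2:37 PM.
Event G starts at 2:37 PM − 270 min = 10:07 AM.
Event Y ends at 10:07 AM + 150 min = 12:37 PM.
Event G ends at 12:37 PM − 49 min = 11:48 AM.

11:48 AM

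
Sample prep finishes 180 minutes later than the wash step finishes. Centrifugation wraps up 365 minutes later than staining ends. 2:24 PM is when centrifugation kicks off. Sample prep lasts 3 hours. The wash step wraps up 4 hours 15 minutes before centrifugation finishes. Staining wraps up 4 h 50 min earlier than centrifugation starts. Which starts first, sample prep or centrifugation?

sample prep

Staining ends at 2:24 PM − 290 min = 9:34 AM.
Centrifugation ends at 9:34 AM + 365 min = 3:39 PM.
The wash step ends at 3:39 PM − 255 min = 11:24 AM.
Sample prep ends at 11:24 AM + 180 min = 2:24 PM.
Sample prep starts at 2:24 PM − 180 min = 11:24 AM.
Sample prep starts at 11:24 AM and centrifugation starts at 2:24 PM, so sample prep is first.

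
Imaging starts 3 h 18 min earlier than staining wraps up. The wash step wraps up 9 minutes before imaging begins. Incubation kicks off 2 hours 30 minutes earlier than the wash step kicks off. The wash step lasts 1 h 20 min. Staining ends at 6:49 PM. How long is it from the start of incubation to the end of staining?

Imaging starts at 6:49 PM − 198 min = 3:31 PM.
The wash step ends at 3:31 PM − 9 min = 3:22 PM.
The wash step starts at 3:22 PM − 80 min = 2:02 PM.
Incubation starts at 2:02 PM − 150 min = 11:32 AM.
From 11:32 AM to 6:49 PM is 437 minutes.

437 minutes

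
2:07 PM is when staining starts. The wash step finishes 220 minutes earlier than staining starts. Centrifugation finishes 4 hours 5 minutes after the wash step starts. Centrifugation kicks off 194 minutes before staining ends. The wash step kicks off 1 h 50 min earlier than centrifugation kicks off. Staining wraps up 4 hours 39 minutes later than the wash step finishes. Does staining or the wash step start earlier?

The wash step ends at 2:07 PM − 220 min = 10:27 AM.
Staining ends at 10:27 AM + 279 min = 3:06 PM.
Centrifugation starts at 3:06 PM − 194 min = 11:52 AM.
The wash step starts at 11:52 AM − 110 min = 10:02 AM.
Staining starts at 2:07 PM and the wash step starts at 10:02 AM, so the wash step is first.

the wash step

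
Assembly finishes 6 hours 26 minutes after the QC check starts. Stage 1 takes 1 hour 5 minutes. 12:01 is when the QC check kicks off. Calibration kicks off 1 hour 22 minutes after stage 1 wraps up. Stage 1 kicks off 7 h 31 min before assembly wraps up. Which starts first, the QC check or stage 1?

Assembly ends at 12:01 + 386 min = 18:27.
Stage 1 starts at 18:27 − 451 min = 10:56.
The QC check starts at 12:01 and stage 1 starts at 10:56, so stage 1 is first.

stage 1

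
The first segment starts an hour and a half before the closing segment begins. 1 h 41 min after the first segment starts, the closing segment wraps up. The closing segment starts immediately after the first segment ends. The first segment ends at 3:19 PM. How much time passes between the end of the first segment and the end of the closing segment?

11 minutes

The closing segment starts at 3:19 PM.
The first segment starts at 3:19 PM − 90 min = 1:49 PM.
The closing segment ends at 1:49 PM + 101 min = 3:30 PM.
From 3:19 PM to 3:30 PM is 11 minutes.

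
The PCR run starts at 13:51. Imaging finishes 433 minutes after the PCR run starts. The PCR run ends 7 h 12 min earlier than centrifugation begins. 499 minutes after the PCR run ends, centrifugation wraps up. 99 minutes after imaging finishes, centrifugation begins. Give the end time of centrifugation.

23:50

Imaging ends at 13:51 + 433 min = 21:04.
Centrifugation starts at 21:04 + 99 min = 22:43.
The PCR run ends at 22:43 − 432 min = 15:31.
Centrifugation ends at 15:31 + 499 min = 23:50.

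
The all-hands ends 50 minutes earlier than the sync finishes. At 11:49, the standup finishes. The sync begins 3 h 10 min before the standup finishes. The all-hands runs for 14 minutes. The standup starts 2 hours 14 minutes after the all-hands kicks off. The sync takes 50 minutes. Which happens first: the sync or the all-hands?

The sync starts at 11:49 − 190 min = 08:39.
The sync ends at 08:39 + 50 min = 09:29.
The all-hands ends at 09:29 − 50 min = 08:39.
The all-hands starts at 08:39 − 14 min = 08:25.
The sync starts at 08:39 and the all-hands starts at 08:25, so the all-hands is first.

the all-hands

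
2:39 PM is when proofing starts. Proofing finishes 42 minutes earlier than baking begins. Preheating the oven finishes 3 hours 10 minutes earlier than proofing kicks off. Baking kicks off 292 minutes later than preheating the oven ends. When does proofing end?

Preheating the oven ends at 2:39 PM − 190 min = 11:29 AM.
Baking starts at 11:29 AM + 292 min = 4:21 PM.
Proofing ends at 4:21 PM − 42 min = 3:39 PM.

3:39 PM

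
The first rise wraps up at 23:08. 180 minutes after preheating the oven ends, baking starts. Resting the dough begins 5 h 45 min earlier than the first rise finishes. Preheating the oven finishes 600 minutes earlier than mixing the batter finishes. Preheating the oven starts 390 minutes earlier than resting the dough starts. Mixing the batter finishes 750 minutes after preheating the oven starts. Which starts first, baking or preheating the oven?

preheating the oven

Resting the dough starts at 23:08 − 345 min = 17:23.
Preheating the oven starts at 17:23 − 390 min = 10:53.
Mixing the batter ends at 10:53 + 750 min = 23:23.
Preheating the oven ends at 23:23 − 600 min = 13:23.
Baking starts at 13:23 + 180 min = 16:23.
Baking starts at 16:23 and preheating the oven starts at 10:53, so preheating the oven is first.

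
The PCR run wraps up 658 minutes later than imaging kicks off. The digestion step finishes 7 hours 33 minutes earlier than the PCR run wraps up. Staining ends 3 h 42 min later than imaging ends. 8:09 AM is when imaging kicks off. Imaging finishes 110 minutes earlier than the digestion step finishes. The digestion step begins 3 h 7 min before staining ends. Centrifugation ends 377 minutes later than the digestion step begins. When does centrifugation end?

4:36 PM

The PCR run ends at 8:09 AM + 658 min = 7:07 PM.
The digestion step ends at 7:07 PM − 453 min = 11:34 AM.
Imaging ends at 11:34 AM − 110 min = 9:44 AM.
Staining ends at 9:44 AM + 222 min = 1:26 PM.
The digestion step starts at 1:26 PM − 187 min = 10:19 AM.
Centrifugation ends at 10:19 AM + 377 min = 4:36 PM.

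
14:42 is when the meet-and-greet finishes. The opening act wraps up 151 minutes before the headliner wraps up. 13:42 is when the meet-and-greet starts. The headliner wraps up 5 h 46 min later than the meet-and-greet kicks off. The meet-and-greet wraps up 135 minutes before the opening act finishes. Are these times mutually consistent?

The headliner ends at 13:42 + 346 min = 19:28.
The opening act ends at 19:28 − 151 min = 16:57.
The meet-and-greet ends at 16:57 − 135 min = 14:42.
That matches the stated 14:42, so the schedule is consistent.

Yes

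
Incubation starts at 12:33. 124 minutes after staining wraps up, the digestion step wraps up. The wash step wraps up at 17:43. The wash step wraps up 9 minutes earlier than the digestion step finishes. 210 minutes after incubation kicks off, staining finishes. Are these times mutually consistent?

No

Staining ends at 12:33 + 210 min = 16:03.
The digestion step ends at 16:03 + 124 min = 18:07.
The wash step ends at 18:07 − 9 min = 17:58.
But the wash step is also said to end at 17:43 — a 15-minute conflict.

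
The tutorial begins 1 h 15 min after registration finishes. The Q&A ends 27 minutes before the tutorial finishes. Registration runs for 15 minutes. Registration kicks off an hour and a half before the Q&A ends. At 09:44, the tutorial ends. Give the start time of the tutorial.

The Q&A ends at 09:44 − 27 min = 09:17.
Registration starts at 09:17 − 90 min = 07:47.
Registration ends at 07:47 + 15 min = 08:02.
The tutorial starts at 08:02 + 75 min = 09:17.

09:17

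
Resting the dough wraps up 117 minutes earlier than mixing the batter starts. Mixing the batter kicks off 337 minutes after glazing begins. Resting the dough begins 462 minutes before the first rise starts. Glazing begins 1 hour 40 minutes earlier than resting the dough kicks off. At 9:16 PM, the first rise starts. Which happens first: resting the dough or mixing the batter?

Resting the dough starts at 9:16 PM − 462 min = 1:34 PM.
Glazing starts at 1:34 PM − 100 min = 11:54 AM.
Mixing the batter starts at 11:54 AM + 337 min = 5:31 PM.
Resting the dough starts at 1:34 PM and mixing the batter starts at 5:31 PM, so resting the dough is first.

resting the dough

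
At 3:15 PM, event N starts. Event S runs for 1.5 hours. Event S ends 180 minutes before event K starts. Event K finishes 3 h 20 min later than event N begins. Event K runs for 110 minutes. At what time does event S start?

12:15 PM

Event K ends at 3:15 PM + 200 min = 6:35 PM.
Event K starts at 6:35 PM − 110 min = 4:45 PM.
Event S ends at 4:45 PM − 180 min = 1:45 PM.
Event S starts at 1:45 PM − 90 min = 12:15 PM.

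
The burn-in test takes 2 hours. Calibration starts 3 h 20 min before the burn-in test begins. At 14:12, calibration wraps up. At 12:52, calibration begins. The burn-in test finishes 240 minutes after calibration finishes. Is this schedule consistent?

The burn-in test ends at 14:12 + 240 min = 18:12.
The burn-in test starts at 18:12 − 120 min = 16:12.
Calibration starts at 16:12 − 200 min = 12:52.
That matches the stated 12:52, so the schedule is consistent.

Yes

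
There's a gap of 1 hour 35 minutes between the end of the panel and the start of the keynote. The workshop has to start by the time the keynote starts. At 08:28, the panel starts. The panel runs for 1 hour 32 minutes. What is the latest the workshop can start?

11:35

The panel ends at 08:28 + 92 min = 10:00.
The keynote starts at 10:00 + 95 min = 11:35.
The workshop is bounded by the keynote, so the latest it can start is 11:35.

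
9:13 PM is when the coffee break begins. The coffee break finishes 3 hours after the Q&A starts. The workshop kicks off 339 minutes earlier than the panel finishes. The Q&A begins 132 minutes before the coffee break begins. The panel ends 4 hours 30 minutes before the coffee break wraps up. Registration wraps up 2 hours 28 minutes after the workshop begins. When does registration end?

The Q&A starts at 9:13 PM − 132 min = 7:01 PM.
The coffee break ends at 7:01 PM + 180 min = 10:01 PM.
The panel ends at 10:01 PM − 270 min = 5:31 PM.
The workshop starts at 5:31 PM − 339 min = 11:52 AM.
Registration ends at 11:52 AM + 148 min = 2:20 PM.

2:20 PM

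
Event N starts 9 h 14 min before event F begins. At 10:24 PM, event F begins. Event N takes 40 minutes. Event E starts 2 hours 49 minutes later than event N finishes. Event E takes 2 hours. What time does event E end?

6:39 PM

Event N starts at 10:24 PM − 554 min = 1:10 PM.
Event N ends at 1:10 PM + 40 min = 1:50 PM.
Event E starts at 1:50 PM + 169 min = 4:39 PM.
Event E ends at 4:39 PM + 120 min = 6:39 PM.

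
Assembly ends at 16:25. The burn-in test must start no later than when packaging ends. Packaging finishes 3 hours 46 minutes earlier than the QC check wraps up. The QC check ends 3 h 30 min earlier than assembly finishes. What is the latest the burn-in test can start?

The QC check ends at 16:25 − 210 min = 12:55.
Packaging ends at 12:55 − 226 min = 09:09.
The burn-in test is bounded by packaging, so the latest it can start is 09:09.

09:09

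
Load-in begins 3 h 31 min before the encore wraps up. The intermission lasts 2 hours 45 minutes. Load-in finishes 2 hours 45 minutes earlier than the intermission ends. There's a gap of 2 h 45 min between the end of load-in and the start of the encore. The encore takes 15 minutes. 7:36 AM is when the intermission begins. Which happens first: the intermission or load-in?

The intermission ends at 7:36 AM + 165 min = 10:21 AM.
Load-in ends at 10:21 AM − 165 min = 7:36 AM.
The encore starts at 7:36 AM + 165 min = 10:21 AM.
The encore ends at 10:21 AM + 15 min = 10:36 AM.
Load-in starts at 10:36 AM − 211 min = 7:05 AM.
The intermission starts at 7:36 AM and load-in starts at 7:05 AM, so load-in is first.

load-in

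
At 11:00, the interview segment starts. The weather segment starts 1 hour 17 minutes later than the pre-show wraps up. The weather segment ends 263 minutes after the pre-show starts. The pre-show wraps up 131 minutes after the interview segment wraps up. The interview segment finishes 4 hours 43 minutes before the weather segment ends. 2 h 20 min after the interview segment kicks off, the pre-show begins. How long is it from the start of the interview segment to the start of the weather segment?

328 minutes

The pre-show starts at 11:00 + 140 min = 13:20.
The weather segment ends at 13:20 + 263 min = 17:43.
The interview segment ends at 17:43 − 283 min = 13:00.
The pre-show ends at 13:00 + 131 min = 15:11.
The weather segment starts at 15:11 + 77 min = 16:28.
From 11:00 to 16:28 is 328 minutes.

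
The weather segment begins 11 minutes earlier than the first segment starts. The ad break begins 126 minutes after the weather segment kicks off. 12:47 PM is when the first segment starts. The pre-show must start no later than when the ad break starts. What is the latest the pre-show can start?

The weather segment starts at 12:47 PM − 11 min = 12:36 PM.
The ad break starts at 12:36 PM + 126 min = 2:42 PM.
The pre-show is bounded by the ad break, so the latest it can start is 2:42 PM.

2:42 PM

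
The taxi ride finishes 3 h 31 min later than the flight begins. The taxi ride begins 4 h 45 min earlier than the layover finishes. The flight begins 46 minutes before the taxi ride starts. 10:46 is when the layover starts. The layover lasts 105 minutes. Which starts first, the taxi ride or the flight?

the flight

The layover ends at 10:46 + 105 min = 12:31.
The taxi ride starts at 12:31 − 285 min = 07:46.
The flight starts at 07:46 − 46 min = 07:00.
The taxi ride starts at 07:46 and the flight starts at 07:00, so the flight is first.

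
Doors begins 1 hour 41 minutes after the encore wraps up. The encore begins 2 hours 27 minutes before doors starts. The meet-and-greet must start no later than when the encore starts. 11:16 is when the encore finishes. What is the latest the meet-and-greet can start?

Doors starts at 11:16 + 101 min = 12:57.
The encore starts at 12:57 − 147 min = 10:30.
The meet-and-greet is bounded by the encore, so the latest it can start is 10:30.

10:30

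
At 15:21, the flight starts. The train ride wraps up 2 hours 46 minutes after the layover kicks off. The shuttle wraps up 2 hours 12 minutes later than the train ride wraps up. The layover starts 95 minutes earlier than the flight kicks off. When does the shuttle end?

The layover starts at 15:21 − 95 min = 13:46.
The train ride ends at 13:46 + 166 min = 16:32.
The shuttle ends at 16:32 + 132 min = 18:44.

18:44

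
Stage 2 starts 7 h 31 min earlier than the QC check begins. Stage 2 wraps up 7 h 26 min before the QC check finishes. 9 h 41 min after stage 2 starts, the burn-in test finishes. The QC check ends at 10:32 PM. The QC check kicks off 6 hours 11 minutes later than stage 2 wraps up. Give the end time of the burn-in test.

Stage 2 ends at 10:32 PM − 446 min = 3:06 PM.
The QC check starts at 3:06 PM + 371 min = 9:17 PM.
Stage 2 starts at 9:17 PM − 451 min = 1:46 PM.
The burn-in test ends at 1:46 PM + 581 min = 11:27 PM.

11:27 PM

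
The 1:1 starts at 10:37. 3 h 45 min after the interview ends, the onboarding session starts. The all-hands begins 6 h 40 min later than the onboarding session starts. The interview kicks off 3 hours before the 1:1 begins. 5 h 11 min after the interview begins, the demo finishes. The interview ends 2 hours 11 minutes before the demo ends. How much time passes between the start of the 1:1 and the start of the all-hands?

The interview starts at 10:37 − 180 min = 07:37.
The demo ends at 07:37 + 311 min = 12:48.
The interview ends at 12:48 − 131 min = 10:37.
The onboarding session starts at 10:37 + 225 min = 14:22.
The all-hands starts at 14:22 + 400 min = 21:02.
From 10:37 to 21:02 is 10 hours 25 minutes.

10 hours 25 minutes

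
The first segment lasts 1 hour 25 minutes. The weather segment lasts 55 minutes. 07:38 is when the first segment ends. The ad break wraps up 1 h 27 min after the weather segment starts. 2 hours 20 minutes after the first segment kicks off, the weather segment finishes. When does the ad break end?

09:05

The first segment starts at 07:38 − 85 min = 06:13.
The weather segment ends at 06:13 + 140 min = 08:33.
The weather segment starts at 08:33 − 55 min = 07:38.
The ad break ends at 07:38 + 87 min = 09:05.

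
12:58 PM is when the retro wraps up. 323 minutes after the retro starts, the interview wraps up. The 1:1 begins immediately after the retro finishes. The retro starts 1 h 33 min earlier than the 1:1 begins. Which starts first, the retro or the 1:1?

The 1:1 starts at 12:58 PM.
The retro starts at 12:58 PM − 93 min = 11:25 AM.
The retro starts at 11:25 AM and the 1:1 starts at 12:58 PM, so the retro is first.

the retro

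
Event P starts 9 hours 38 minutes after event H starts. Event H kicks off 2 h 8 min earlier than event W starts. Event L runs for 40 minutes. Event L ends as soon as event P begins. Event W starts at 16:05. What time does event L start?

Event H starts at 16:05 − 128 min = 13:57.
Event P starts at 13:57 + 578 min = 23:35.
So event L ends at 23:35.
Event L starts at 23:35 − 40 min = 22:55.

22:55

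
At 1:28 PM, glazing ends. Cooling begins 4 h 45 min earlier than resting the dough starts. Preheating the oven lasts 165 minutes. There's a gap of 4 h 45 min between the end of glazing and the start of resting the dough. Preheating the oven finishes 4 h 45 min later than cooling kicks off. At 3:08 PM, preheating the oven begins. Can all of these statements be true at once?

Resting the dough starts at 1:28 PM + 285 min = 6:13 PM.
Cooling starts at 6:13 PM − 285 min = 1:28 PM.
Preheating the oven ends at 1:28 PM + 285 min = 6:13 PM.
Preheating the oven starts at 6:13 PM − 165 min = 3:28 PM.
But preheating the oven is also said to start at 3:08 PM — a 20-minute conflict.

No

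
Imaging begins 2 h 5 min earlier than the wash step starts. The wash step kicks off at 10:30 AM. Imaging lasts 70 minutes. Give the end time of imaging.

Imaging starts at 10:30 AM − 125 min = 8:25 AM.
Imaging ends at 8:25 AM + 70 min = 9:35 AM.

9:35 AM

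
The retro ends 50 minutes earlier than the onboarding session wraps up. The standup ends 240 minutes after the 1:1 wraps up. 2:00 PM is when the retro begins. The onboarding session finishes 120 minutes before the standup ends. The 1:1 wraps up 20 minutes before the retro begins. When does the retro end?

The 1:1 ends at 2:00 PM − 20 min = 1:40 PM.
The standup ends at 1:40 PM + 240 min = 5:40 PM.
The onboarding session ends at 5:40 PM − 120 min = 3:40 PM.
The retro ends at 3:40 PM − 50 min = 2:50 PM.

2:50 PM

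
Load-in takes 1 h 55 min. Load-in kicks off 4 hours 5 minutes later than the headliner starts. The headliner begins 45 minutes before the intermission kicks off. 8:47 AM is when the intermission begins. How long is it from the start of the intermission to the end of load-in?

The headliner starts at 8:47 AM − 45 min = 8:02 AM.
Load-in starts at 8:02 AM + 245 min = 12:07 PM.
Load-in ends at 12:07 PM + 115 min = 2:02 PM.
From 8:47 AM to 2:02 PM is 5 hours 15 minutes.

5 hours 15 minutes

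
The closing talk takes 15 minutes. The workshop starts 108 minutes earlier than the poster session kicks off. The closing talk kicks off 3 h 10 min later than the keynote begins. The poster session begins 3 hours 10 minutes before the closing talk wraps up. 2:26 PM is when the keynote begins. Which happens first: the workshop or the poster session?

the workshop

The closing talk starts at 2:26 PM + 190 min = 5:36 PM.
The closing talk ends at 5:36 PM + 15 min = 5:51 PM.
The poster session starts at 5:51 PM − 190 min = 2:41 PM.
The workshop starts at 2:41 PM − 108 min = 12:53 PM.
The workshop starts at 12:53 PM and the poster session starts at 2:41 PM, so the workshop is first.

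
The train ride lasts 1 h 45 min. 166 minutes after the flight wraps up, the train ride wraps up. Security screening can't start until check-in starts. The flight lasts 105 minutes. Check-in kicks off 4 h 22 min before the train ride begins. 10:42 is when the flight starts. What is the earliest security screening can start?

The flight ends at 10:42 + 105 min = 12:27.
The train ride ends at 12:27 + 166 min = 15:13.
The train ride starts at 15:13 − 105 min = 13:28.
Check-in starts at 13:28 − 262 min = 09:06.
Security screening is bounded by check-in, so the earliest it can start is 09:06.

09:06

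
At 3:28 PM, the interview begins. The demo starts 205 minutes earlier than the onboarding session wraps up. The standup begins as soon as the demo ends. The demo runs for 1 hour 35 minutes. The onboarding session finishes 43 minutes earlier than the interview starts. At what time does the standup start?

12:55 PM

The onboarding session ends at 3:28 PM − 43 min = 2:45 PM.
The demo starts at 2:45 PM − 205 min = 11:20 AM.
The demo ends at 11:20 AM + 95 min = 12:55 PM.
So the standup starts at 12:55 PM.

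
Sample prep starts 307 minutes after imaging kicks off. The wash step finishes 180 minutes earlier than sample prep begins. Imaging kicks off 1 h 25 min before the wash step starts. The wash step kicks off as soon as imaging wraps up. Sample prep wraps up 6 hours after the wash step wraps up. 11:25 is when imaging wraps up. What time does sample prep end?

18:07

The wash step starts at 11:25.
Imaging starts at 11:25 − 85 min = 10:00.
Sample prep starts at 10:00 + 307 min = 15:07.
The wash step ends at 15:07 − 180 min = 12:07.
Sample prep ends at 12:07 + 360 min = 18:07.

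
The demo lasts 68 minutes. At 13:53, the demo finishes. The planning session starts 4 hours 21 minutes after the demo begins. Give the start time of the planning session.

17:06

The demo starts at 13:53 − 68 min = 12:45.
The planning session starts at 12:45 + 261 min = 17:06.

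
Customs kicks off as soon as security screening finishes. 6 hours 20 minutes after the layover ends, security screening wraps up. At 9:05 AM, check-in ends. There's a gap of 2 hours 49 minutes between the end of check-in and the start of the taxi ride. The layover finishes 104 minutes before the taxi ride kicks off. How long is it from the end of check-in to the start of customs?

7 h 25 min

The taxi ride starts at 9:05 AM + 169 min = 11:54 AM.
The layover ends at 11:54 AM − 104 min = 10:10 AM.
Security screening ends at 10:10 AM + 380 min = 4:30 PM.
So customs starts at 4:30 PM.
From 9:05 AM to 4:30 PM is 7 h 25 min.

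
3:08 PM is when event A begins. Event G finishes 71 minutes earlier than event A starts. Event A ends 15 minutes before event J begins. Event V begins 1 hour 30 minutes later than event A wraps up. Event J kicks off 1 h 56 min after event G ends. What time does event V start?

5:08 PM

Event G ends at 3:08 PM − 71 min = 1:57 PM.
Event J starts at 1:57 PM + 116 min = 3:53 PM.
Event A ends at 3:53 PM − 15 min = 3:38 PM.
Event V starts at 3:38 PM + 90 min = 5:08 PM.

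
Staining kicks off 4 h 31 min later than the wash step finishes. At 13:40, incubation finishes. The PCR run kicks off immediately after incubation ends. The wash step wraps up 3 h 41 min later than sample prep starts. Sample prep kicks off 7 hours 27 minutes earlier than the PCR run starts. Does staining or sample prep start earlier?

The PCR run starts at 13:40.
Sample prep starts at 13:40 − 447 min = 06:13.
The wash step ends at 06:13 + 221 min = 09:54.
Staining starts at 09:54 + 271 min = 14:25.
Staining starts at 14:25 and sample prep starts at 06:13, so sample prep is first.

sample prep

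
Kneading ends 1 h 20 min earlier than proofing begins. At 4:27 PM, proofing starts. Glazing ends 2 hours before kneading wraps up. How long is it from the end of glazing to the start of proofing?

200 minutes

Kneading ends at 4:27 PM − 80 min = 3:07 PM.
Glazing ends at 3:07 PM − 120 min = 1:07 PM.
From 1:07 PM to 4:27 PM is 200 minutes.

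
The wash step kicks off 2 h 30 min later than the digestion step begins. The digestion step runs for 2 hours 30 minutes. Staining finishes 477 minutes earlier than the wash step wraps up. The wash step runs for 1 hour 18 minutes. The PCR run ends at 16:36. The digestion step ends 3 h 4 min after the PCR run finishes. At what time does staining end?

The digestion step ends at 16:36 + 184 min = 19:40.
The digestion step starts at 19:40 − 150 min = 17:10.
The wash step starts at 17:10 + 150 min = 19:40.
The wash step ends at 19:40 + 78 min = 20:58.
Staining ends at 20:58 − 477 min = 13:01.

13:01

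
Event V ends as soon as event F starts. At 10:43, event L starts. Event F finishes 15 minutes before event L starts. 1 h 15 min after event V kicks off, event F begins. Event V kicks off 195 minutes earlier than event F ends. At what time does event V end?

08:28

Event F ends at 10:43 − 15 min = 10:28.
Event V starts at 10:28 − 195 min = 07:13.
Event F starts at 07:13 + 75 min = 08:28.
So event V ends at 08:28.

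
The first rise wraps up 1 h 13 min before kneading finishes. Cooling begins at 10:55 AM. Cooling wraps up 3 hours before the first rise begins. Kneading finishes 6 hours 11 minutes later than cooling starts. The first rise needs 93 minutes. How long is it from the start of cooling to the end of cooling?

Kneading ends at 10:55 AM + 371 min = 5:06 PM.
The first rise ends at 5:06 PM − 73 min = 3:53 PM.
The first rise starts at 3:53 PM − 93 min = 2:20 PM.
Cooling ends at 2:20 PM − 180 min = 11:20 AM.
From 10:55 AM to 11:20 AM is 25 minutes.

25 minutes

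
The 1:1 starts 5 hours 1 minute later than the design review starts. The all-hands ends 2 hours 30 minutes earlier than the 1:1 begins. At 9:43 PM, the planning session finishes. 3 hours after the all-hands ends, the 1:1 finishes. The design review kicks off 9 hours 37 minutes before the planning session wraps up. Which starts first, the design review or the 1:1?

the design review

The design review starts at 9:43 PM − 577 min = 12:06 PM.
The 1:1 starts at 12:06 PM + 301 min = 5:07 PM.
The design review starts at 12:06 PM and the 1:1 starts at 5:07 PM, so the design review is first.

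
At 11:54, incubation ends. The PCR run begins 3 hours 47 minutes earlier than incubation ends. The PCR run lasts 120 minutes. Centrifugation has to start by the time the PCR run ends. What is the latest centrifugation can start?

The PCR run starts at 11:54 − 227 min = 08:07.
The PCR run ends at 08:07 + 120 min = 10:07.
Centrifugation is bounded by the PCR run, so the latest it can start is 10:07.

10:07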